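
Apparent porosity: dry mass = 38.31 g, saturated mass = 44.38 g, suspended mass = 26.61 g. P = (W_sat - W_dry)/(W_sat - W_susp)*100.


P = (44.38 - 38.31) / (44.38 - 26.61) * 100 = 6.07 / 17.77 * 100 = 34.2%

34.2


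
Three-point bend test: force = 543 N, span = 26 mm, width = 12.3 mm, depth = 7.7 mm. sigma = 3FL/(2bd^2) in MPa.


sigma = 3*543*26/(2*12.3*7.7^2) = 29.0 MPa

29.0


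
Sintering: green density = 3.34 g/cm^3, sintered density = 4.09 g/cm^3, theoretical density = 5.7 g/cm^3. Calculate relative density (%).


Relative = 4.09 / 5.7 * 100 = 71.8%

71.8


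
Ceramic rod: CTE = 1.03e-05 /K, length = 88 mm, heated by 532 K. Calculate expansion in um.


dL = 1.03e-05 * 88 * 532 * 1000 = 482.205 um

482.205


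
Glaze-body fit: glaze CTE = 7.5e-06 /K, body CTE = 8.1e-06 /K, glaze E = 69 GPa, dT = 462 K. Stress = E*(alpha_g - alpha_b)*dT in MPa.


Stress = 69*1000*(7.5e-06 - 8.1e-06)*462 = -19.1 MPa

-19.1


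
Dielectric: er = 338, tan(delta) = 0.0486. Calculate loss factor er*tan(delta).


Loss = 338 * 0.0486 = 16.427

16.427


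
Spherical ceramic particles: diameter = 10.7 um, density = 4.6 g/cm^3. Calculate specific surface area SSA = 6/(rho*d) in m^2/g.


SSA = 6 / (4.6 * 10.7) = 0.122 m^2/g

0.122


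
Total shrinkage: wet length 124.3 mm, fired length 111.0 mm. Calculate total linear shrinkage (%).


TS = (124.3 - 111.0) / 124.3 * 100 = 10.7%

10.7


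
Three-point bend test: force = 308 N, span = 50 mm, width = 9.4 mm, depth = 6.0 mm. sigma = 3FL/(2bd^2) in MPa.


sigma = 3*308*50/(2*9.4*6.0^2) = 68.3 MPa

68.3


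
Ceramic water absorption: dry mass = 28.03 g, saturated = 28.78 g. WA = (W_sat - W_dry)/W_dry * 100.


WA = (28.78 - 28.03) / 28.03 * 100 = 2.68%

2.68


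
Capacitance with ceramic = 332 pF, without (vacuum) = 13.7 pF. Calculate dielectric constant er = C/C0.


er = 332 / 13.7 = 24.23

24.23


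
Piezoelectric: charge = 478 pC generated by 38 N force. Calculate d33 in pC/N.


d33 = 478 / 38 = 12.6 pC/N

12.6


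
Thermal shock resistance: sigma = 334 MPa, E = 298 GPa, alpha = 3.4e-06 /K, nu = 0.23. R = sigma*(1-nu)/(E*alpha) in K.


R = 334*(1-0.23)/(298*1000*3.4e-06) = 254 K

254


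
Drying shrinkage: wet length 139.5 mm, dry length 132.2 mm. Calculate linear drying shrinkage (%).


DS = (139.5 - 132.2) / 139.5 * 100 = 5.23%

5.23


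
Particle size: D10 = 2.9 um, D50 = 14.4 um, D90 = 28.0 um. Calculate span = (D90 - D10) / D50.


Span = (28.0 - 2.9) / 14.4 = 25.1 / 14.4 = 1.743

1.743


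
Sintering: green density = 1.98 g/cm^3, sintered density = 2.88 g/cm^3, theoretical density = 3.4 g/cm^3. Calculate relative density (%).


Relative = 2.88 / 3.4 * 100 = 84.7%

84.7


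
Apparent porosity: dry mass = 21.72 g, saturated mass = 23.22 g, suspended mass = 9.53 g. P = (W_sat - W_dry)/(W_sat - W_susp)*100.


P = (23.22 - 21.72) / (23.22 - 9.53) * 100 = 1.5 / 13.69 * 100 = 11.0%

11.0


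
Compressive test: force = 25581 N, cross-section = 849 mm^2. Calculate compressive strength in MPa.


CS = 25581 / 849 = 30.1 MPa

30.1


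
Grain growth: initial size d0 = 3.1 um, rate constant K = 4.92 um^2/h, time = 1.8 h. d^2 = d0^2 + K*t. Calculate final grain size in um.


d^2 = 3.1^2 + 4.92*1.8 = 18.466
d = sqrt(18.466) = 4.3 um

4.3


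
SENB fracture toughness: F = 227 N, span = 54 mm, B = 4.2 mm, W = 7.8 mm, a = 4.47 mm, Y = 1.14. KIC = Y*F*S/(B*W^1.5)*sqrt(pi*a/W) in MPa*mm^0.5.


KIC = 1.14*227*54/(4.2*7.8^1.5)*sqrt(pi*4.47/7.8) = 204.93

204.93


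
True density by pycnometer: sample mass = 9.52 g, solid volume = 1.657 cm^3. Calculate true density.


TD = 9.52 / 1.657 = 5.745 g/cm^3

5.745


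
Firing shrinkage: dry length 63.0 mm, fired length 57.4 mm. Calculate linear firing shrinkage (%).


FS = (63.0 - 57.4) / 63.0 * 100 = 8.89%

8.89


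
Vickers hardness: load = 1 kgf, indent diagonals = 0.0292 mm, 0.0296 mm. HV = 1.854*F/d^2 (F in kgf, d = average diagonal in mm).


d_avg = (0.0292+0.0296)/2 = 0.0294 mm
HV = 1.854*1/0.0294^2 = 2145

2145


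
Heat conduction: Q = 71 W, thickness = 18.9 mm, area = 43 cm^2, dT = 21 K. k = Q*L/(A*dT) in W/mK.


k = 71*18.9/1000/(43/10000*21) = 14.86 W/mK

14.86


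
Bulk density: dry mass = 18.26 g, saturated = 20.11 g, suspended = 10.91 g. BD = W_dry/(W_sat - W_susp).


BD = 18.26 / (20.11 - 10.91) = 18.26 / 9.2 = 1.985 g/cm^3

1.985


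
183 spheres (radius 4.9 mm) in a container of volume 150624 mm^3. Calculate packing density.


V_sphere = 4/3*pi*4.9^3 = 492.807 mm^3
Total V = 183*492.807 = 90183.681 mm^3
PD = 90183.681 / 150624 = 0.599

0.599


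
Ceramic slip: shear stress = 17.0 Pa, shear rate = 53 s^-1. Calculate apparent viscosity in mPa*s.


eta = tau/gamma * 1000 = 17.0/53 * 1000 = 320.8 mPa*s

320.8


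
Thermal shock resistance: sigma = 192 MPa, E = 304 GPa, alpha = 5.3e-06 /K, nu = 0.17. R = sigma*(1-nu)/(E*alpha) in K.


R = 192*(1-0.17)/(304*1000*5.3e-06) = 99 K

99


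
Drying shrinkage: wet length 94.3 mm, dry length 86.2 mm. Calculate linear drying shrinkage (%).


DS = (94.3 - 86.2) / 94.3 * 100 = 8.59%

8.59


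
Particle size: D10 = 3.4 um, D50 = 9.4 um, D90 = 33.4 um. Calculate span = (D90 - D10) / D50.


Span = (33.4 - 3.4) / 9.4 = 30.0 / 9.4 = 3.191

3.191


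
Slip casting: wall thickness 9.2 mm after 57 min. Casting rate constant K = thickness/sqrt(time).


K = 9.2 / sqrt(57) = 9.2 / 7.5498 = 1.219 mm/min^0.5

1.219


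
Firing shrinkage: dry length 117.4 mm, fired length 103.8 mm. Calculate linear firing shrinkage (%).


FS = (117.4 - 103.8) / 117.4 * 100 = 11.58%

11.58


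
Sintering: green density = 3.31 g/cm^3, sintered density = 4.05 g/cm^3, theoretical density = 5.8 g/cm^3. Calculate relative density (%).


Relative = 4.05 / 5.8 * 100 = 69.8%

69.8


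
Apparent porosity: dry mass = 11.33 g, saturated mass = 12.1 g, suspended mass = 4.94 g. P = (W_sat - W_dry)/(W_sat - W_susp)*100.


P = (12.1 - 11.33) / (12.1 - 4.94) * 100 = 0.77 / 7.16 * 100 = 10.8%

10.8


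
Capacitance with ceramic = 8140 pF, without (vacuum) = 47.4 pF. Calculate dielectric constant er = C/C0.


er = 8140 / 47.4 = 171.73

171.73


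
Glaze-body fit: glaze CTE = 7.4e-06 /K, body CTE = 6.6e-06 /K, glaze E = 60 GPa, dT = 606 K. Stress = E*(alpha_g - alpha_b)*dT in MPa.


Stress = 60*1000*(7.4e-06 - 6.6e-06)*606 = 29.1 MPa

29.1


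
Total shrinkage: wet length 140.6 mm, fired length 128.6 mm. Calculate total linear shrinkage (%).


TS = (140.6 - 128.6) / 140.6 * 100 = 8.53%

8.53


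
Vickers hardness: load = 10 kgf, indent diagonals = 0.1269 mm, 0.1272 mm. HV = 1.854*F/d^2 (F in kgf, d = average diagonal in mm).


d_avg = (0.1269+0.1272)/2 = 0.12705 mm
HV = 1.854*10/0.12705^2 = 1149

1149


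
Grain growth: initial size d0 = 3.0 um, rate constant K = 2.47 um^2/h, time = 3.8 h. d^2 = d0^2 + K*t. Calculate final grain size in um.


d^2 = 3.0^2 + 2.47*3.8 = 18.386
d = sqrt(18.386) = 4.29 um

4.29


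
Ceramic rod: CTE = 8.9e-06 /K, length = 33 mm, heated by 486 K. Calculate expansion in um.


dL = 8.9e-06 * 33 * 486 * 1000 = 142.738 um

142.738


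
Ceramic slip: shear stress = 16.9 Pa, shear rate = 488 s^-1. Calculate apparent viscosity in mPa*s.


eta = tau/gamma * 1000 = 16.9/488 * 1000 = 34.6 mPa*s

34.6


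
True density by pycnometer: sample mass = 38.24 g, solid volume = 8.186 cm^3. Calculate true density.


TD = 38.24 / 8.186 = 4.671 g/cm^3

4.671


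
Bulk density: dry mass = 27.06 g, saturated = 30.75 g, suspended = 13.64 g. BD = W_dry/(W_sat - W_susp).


BD = 27.06 / (30.75 - 13.64) = 27.06 / 17.11 = 1.582 g/cm^3

1.582


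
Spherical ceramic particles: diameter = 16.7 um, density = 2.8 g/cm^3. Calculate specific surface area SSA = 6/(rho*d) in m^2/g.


SSA = 6 / (2.8 * 16.7) = 0.128 m^2/g

0.128


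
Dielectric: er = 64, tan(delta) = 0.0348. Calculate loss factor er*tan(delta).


Loss = 64 * 0.0348 = 2.227

2.227


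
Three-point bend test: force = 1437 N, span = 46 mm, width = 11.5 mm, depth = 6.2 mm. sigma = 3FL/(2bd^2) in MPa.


sigma = 3*1437*46/(2*11.5*6.2^2) = 224.3 MPa

224.3


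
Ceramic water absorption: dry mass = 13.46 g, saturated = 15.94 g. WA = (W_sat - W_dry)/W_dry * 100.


WA = (15.94 - 13.46) / 13.46 * 100 = 18.42%

18.42


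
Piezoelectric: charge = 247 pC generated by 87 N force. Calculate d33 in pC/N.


d33 = 247 / 87 = 2.8 pC/N

2.8


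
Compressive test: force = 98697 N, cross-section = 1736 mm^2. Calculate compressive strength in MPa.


CS = 98697 / 1736 = 56.9 MPa

56.9


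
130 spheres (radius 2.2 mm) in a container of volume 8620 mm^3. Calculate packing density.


V_sphere = 4/3*pi*2.2^3 = 44.6022 mm^3
Total V = 130*44.6022 = 5798.286 mm^3
PD = 5798.286 / 8620 = 0.673

0.673


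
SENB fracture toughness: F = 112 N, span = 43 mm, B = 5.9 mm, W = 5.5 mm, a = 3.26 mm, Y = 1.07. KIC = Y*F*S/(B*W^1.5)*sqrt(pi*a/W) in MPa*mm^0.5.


KIC = 1.07*112*43/(5.9*5.5^1.5)*sqrt(pi*3.26/5.5) = 92.4

92.4


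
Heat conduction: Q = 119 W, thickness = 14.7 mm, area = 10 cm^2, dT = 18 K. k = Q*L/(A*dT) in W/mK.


k = 119*14.7/1000/(10/10000*18) = 97.18 W/mK

97.18


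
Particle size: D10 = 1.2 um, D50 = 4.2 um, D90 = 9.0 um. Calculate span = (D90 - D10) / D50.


Span = (9.0 - 1.2) / 4.2 = 7.8 / 4.2 = 1.857

1.857


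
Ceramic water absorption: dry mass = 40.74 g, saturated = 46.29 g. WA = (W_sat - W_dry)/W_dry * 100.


WA = (46.29 - 40.74) / 40.74 * 100 = 13.62%

13.62


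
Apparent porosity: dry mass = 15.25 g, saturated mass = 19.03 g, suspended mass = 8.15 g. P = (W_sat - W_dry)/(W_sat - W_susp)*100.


P = (19.03 - 15.25) / (19.03 - 8.15) * 100 = 3.78 / 10.88 * 100 = 34.7%

34.7


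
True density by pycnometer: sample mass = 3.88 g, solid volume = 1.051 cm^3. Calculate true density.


TD = 3.88 / 1.051 = 3.692 g/cm^3

3.692


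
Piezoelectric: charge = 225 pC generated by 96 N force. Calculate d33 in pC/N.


d33 = 225 / 96 = 2.3 pC/N

2.3


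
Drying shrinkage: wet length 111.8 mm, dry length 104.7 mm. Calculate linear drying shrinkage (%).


DS = (111.8 - 104.7) / 111.8 * 100 = 6.35%

6.35


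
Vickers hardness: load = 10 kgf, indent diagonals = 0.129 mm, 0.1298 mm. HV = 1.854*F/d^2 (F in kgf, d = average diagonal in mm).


d_avg = (0.129+0.1298)/2 = 0.1294 mm
HV = 1.854*10/0.1294^2 = 1107

1107


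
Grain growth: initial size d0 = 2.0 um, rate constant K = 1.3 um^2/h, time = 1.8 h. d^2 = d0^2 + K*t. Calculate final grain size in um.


d^2 = 2.0^2 + 1.3*1.8 = 6.34
d = sqrt(6.34) = 2.52 um

2.52


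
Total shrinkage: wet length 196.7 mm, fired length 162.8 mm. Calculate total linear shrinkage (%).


TS = (196.7 - 162.8) / 196.7 * 100 = 17.23%

17.23


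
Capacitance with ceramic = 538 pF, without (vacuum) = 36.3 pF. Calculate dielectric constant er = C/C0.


er = 538 / 36.3 = 14.82

14.82


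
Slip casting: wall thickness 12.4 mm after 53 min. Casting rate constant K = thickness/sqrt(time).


K = 12.4 / sqrt(53) = 12.4 / 7.2801 = 1.703 mm/min^0.5

1.703


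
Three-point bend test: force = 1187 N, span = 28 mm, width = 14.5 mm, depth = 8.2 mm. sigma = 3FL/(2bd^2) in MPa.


sigma = 3*1187*28/(2*14.5*8.2^2) = 51.1 MPa

51.1


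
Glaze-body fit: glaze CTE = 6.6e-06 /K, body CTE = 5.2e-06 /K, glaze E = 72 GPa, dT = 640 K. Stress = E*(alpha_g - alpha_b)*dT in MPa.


Stress = 72*1000*(6.6e-06 - 5.2e-06)*640 = 64.5 MPa

64.5


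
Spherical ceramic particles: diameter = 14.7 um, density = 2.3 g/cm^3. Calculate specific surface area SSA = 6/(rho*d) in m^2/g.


SSA = 6 / (2.3 * 14.7) = 0.177 m^2/g

0.177


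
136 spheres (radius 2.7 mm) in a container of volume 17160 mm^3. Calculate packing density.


V_sphere = 4/3*pi*2.7^3 = 82.448 mm^3
Total V = 136*82.448 = 11212.928 mm^3
PD = 11212.928 / 17160 = 0.653

0.653


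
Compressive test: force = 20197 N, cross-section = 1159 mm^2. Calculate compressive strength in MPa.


CS = 20197 / 1159 = 17.4 MPa

17.4


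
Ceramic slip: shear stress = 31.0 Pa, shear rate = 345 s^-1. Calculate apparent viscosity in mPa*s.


eta = tau/gamma * 1000 = 31.0/345 * 1000 = 89.9 mPa*s

89.9


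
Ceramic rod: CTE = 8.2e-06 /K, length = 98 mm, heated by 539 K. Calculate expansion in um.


dL = 8.2e-06 * 98 * 539 * 1000 = 433.14 um

433.14


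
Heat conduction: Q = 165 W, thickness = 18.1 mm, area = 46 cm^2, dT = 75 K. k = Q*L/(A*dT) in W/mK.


k = 165*18.1/1000/(46/10000*75) = 8.66 W/mK

8.66


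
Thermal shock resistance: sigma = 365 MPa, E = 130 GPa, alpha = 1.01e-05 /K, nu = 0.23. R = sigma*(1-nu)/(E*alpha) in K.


R = 365*(1-0.23)/(130*1000*1.01e-05) = 214 K

214


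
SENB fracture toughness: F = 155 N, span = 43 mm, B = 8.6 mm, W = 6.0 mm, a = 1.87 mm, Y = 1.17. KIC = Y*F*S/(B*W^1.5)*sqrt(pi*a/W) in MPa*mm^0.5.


KIC = 1.17*155*43/(8.6*6.0^1.5)*sqrt(pi*1.87/6.0) = 61.05

61.05


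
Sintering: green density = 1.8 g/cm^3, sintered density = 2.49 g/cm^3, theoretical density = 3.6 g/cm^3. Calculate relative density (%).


Relative = 2.49 / 3.6 * 100 = 69.2%

69.2


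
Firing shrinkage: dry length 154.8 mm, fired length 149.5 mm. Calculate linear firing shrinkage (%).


FS = (154.8 - 149.5) / 154.8 * 100 = 3.42%

3.42


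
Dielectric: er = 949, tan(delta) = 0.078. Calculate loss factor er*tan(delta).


Loss = 949 * 0.078 = 74.022

74.022


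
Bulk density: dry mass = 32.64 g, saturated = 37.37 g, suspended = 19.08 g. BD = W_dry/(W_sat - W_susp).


BD = 32.64 / (37.37 - 19.08) = 32.64 / 18.29 = 1.785 g/cm^3

1.785


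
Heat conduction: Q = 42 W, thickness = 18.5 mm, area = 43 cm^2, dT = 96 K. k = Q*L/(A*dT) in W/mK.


k = 42*18.5/1000/(43/10000*96) = 1.88 W/mK

1.88


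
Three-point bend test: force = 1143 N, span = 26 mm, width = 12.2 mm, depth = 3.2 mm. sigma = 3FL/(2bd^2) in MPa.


sigma = 3*1143*26/(2*12.2*3.2^2) = 356.8 MPa

356.8


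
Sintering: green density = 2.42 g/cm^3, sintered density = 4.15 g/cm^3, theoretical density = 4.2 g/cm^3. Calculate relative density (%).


Relative = 4.15 / 4.2 * 100 = 98.8%

98.8


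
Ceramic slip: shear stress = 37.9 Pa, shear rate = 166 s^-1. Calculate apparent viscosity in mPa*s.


eta = tau/gamma * 1000 = 37.9/166 * 1000 = 228.3 mPa*s

228.3


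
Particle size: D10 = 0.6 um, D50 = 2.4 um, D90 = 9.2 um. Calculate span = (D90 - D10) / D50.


Span = (9.2 - 0.6) / 2.4 = 8.6 / 2.4 = 3.583

3.583


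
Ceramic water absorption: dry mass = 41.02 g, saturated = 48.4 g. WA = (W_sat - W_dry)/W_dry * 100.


WA = (48.4 - 41.02) / 41.02 * 100 = 17.99%

17.99


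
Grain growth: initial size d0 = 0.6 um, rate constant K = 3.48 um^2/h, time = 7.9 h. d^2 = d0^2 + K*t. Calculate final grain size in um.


d^2 = 0.6^2 + 3.48*7.9 = 27.852
d = sqrt(27.852) = 5.28 um

5.28


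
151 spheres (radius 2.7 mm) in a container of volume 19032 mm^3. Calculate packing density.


V_sphere = 4/3*pi*2.7^3 = 82.448 mm^3
Total V = 151*82.448 = 12449.648 mm^3
PD = 12449.648 / 19032 = 0.654

0.654


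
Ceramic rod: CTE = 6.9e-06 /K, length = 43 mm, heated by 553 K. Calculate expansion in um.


dL = 6.9e-06 * 43 * 553 * 1000 = 164.075 um

164.075


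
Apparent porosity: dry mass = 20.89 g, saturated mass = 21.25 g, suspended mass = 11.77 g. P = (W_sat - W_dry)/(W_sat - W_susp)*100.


P = (21.25 - 20.89) / (21.25 - 11.77) * 100 = 0.36 / 9.48 * 100 = 3.8%

3.8


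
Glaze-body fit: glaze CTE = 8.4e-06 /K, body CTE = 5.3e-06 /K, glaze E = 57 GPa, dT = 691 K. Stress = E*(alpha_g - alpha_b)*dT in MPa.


Stress = 57*1000*(8.4e-06 - 5.3e-06)*691 = 122.1 MPa

122.1


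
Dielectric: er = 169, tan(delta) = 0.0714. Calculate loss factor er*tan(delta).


Loss = 169 * 0.0714 = 12.067

12.067


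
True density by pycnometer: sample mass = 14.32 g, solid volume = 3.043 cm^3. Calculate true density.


TD = 14.32 / 3.043 = 4.706 g/cm^3

4.706


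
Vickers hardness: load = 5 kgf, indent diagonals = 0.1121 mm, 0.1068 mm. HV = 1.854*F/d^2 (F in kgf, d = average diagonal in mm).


d_avg = (0.1121+0.1068)/2 = 0.10945 mm
HV = 1.854*5/0.10945^2 = 774

774


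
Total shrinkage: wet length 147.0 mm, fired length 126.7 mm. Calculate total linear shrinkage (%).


TS = (147.0 - 126.7) / 147.0 * 100 = 13.81%

13.81


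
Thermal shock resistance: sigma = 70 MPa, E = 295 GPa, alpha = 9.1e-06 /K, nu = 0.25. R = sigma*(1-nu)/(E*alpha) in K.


R = 70*(1-0.25)/(295*1000*9.1e-06) = 20 K

20


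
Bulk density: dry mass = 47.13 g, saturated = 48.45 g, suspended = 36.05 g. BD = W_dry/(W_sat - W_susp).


BD = 47.13 / (48.45 - 36.05) = 47.13 / 12.4 = 3.801 g/cm^3

3.801


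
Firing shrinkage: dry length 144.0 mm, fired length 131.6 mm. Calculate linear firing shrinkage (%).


FS = (144.0 - 131.6) / 144.0 * 100 = 8.61%

8.61


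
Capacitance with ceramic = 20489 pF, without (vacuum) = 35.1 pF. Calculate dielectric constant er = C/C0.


er = 20489 / 35.1 = 583.73

583.73


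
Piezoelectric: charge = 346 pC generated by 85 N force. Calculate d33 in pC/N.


d33 = 346 / 85 = 4.1 pC/N

4.1


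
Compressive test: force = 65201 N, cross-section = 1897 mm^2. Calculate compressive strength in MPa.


CS = 65201 / 1897 = 34.4 MPa

34.4


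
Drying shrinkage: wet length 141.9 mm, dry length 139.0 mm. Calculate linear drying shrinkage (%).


DS = (141.9 - 139.0) / 141.9 * 100 = 2.04%

2.04


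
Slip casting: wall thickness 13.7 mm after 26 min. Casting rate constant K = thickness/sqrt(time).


K = 13.7 / sqrt(26) = 13.7 / 5.099 = 2.687 mm/min^0.5

2.687


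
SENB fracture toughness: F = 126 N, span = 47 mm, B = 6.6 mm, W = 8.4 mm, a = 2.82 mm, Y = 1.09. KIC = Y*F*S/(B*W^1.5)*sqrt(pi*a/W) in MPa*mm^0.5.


KIC = 1.09*126*47/(6.6*8.4^1.5)*sqrt(pi*2.82/8.4) = 41.26

41.26


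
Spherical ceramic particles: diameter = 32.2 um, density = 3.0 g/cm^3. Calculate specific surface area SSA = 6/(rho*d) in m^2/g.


SSA = 6 / (3.0 * 32.2) = 0.062 m^2/g

0.062


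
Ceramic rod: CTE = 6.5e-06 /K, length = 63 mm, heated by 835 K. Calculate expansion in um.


dL = 6.5e-06 * 63 * 835 * 1000 = 341.933 um

341.933


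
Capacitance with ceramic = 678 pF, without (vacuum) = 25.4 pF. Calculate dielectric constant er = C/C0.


er = 678 / 25.4 = 26.69

26.69


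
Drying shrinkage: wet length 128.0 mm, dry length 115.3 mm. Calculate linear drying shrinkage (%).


DS = (128.0 - 115.3) / 128.0 * 100 = 9.92%

9.92


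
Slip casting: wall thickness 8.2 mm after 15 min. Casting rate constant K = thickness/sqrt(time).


K = 8.2 / sqrt(15) = 8.2 / 3.873 = 2.117 mm/min^0.5

2.117


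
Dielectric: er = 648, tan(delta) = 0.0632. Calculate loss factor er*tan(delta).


Loss = 648 * 0.0632 = 40.954

40.954


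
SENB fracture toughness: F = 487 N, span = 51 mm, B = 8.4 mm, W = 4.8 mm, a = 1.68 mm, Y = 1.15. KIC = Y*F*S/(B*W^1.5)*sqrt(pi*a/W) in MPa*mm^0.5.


KIC = 1.15*487*51/(8.4*4.8^1.5)*sqrt(pi*1.68/4.8) = 339.05

339.05


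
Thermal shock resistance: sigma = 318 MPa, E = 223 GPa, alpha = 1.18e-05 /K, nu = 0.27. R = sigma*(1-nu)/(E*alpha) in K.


R = 318*(1-0.27)/(223*1000*1.18e-05) = 88 K

88


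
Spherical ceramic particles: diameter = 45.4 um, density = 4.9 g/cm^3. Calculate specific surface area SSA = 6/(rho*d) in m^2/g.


SSA = 6 / (4.9 * 45.4) = 0.027 m^2/g

0.027


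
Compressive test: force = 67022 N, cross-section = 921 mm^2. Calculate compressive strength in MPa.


CS = 67022 / 921 = 72.8 MPa

72.8


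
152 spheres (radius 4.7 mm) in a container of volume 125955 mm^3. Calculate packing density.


V_sphere = 4/3*pi*4.7^3 = 434.8928 mm^3
Total V = 152*434.8928 = 66103.7056 mm^3
PD = 66103.7056 / 125955 = 0.525

0.525


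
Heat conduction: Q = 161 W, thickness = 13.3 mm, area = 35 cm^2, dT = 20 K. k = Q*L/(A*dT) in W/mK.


k = 161*13.3/1000/(35/10000*20) = 30.59 W/mK

30.59


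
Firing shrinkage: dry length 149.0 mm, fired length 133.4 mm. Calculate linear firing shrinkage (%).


FS = (149.0 - 133.4) / 149.0 * 100 = 10.47%

10.47


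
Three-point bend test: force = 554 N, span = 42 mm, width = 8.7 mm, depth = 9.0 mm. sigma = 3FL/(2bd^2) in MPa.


sigma = 3*554*42/(2*8.7*9.0^2) = 49.5 MPa

49.5


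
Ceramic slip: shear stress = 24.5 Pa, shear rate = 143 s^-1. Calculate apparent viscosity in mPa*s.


eta = tau/gamma * 1000 = 24.5/143 * 1000 = 171.3 mPa*s

171.3


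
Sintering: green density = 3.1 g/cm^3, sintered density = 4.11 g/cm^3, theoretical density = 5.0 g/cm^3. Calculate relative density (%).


Relative = 4.11 / 5.0 * 100 = 82.2%

82.2


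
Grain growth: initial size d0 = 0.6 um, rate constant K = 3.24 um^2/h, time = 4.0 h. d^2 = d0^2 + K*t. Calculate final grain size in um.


d^2 = 0.6^2 + 3.24*4.0 = 13.32
d = sqrt(13.32) = 3.65 um

3.65


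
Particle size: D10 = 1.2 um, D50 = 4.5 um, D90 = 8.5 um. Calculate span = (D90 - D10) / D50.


Span = (8.5 - 1.2) / 4.5 = 7.3 / 4.5 = 1.622

1.622


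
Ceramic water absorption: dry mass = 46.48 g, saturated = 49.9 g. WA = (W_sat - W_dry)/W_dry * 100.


WA = (49.9 - 46.48) / 46.48 * 100 = 7.36%

7.36


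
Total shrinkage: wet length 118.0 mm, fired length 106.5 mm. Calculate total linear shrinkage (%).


TS = (118.0 - 106.5) / 118.0 * 100 = 9.75%

9.75


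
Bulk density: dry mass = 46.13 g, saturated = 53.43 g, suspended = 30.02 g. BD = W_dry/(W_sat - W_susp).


BD = 46.13 / (53.43 - 30.02) = 46.13 / 23.41 = 1.971 g/cm^3

1.971


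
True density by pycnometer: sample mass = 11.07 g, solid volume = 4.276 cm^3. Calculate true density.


TD = 11.07 / 4.276 = 2.589 g/cm^3

2.589


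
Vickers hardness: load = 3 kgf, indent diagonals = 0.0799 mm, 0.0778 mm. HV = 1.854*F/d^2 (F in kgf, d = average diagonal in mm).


d_avg = (0.0799+0.0778)/2 = 0.07885 mm
HV = 1.854*3/0.07885^2 = 895

895


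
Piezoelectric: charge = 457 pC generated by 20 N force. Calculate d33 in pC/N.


d33 = 457 / 20 = 22.9 pC/N

22.9


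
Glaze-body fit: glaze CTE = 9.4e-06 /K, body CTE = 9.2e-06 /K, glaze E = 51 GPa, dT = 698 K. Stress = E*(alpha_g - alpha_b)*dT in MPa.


Stress = 51*1000*(9.4e-06 - 9.2e-06)*698 = 7.1 MPa

7.1


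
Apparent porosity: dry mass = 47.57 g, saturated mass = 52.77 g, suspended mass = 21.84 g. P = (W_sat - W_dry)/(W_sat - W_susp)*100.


P = (52.77 - 47.57) / (52.77 - 21.84) * 100 = 5.2 / 30.93 * 100 = 16.8%

16.8


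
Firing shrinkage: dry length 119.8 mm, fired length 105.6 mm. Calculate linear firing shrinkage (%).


FS = (119.8 - 105.6) / 119.8 * 100 = 11.85%

11.85


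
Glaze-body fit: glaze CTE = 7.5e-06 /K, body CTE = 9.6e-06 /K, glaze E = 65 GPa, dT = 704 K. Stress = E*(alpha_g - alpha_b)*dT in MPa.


Stress = 65*1000*(7.5e-06 - 9.6e-06)*704 = -96.1 MPa

-96.1


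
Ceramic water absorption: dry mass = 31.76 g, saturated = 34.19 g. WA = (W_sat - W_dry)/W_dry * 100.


WA = (34.19 - 31.76) / 31.76 * 100 = 7.65%

7.65


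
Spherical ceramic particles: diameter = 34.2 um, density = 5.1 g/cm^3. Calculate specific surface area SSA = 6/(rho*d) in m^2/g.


SSA = 6 / (5.1 * 34.2) = 0.034 m^2/g

0.034


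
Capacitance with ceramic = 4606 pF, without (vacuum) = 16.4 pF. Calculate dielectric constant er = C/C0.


er = 4606 / 16.4 = 280.85

280.85


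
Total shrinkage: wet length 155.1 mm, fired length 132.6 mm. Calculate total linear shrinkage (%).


TS = (155.1 - 132.6) / 155.1 * 100 = 14.51%

14.51


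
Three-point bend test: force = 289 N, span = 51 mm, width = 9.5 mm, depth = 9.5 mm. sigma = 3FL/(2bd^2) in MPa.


sigma = 3*289*51/(2*9.5*9.5^2) = 25.8 MPa

25.8


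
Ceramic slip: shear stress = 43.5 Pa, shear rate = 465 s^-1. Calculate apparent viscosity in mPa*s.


eta = tau/gamma * 1000 = 43.5/465 * 1000 = 93.5 mPa*s

93.5


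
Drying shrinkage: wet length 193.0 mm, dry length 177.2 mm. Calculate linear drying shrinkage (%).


DS = (193.0 - 177.2) / 193.0 * 100 = 8.19%

8.19


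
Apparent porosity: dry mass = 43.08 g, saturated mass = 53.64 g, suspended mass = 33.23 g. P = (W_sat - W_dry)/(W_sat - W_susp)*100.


P = (53.64 - 43.08) / (53.64 - 33.23) * 100 = 10.56 / 20.41 * 100 = 51.7%

51.7


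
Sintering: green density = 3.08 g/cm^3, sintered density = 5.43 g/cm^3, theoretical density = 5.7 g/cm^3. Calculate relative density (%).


Relative = 5.43 / 5.7 * 100 = 95.3%

95.3


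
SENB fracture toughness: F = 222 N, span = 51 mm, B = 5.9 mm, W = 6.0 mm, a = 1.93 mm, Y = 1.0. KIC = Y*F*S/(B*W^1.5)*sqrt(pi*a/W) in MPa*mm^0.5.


KIC = 1.0*222*51/(5.9*6.0^1.5)*sqrt(pi*1.93/6.0) = 131.26

131.26


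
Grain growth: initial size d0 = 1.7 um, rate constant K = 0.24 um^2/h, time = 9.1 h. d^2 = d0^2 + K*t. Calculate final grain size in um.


d^2 = 1.7^2 + 0.24*9.1 = 5.074
d = sqrt(5.074) = 2.25 um

2.25


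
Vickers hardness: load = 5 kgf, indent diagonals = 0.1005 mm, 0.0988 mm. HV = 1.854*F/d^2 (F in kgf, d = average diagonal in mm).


d_avg = (0.1005+0.0988)/2 = 0.09965 mm
HV = 1.854*5/0.09965^2 = 934

934


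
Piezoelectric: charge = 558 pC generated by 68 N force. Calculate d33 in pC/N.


d33 = 558 / 68 = 8.2 pC/N

8.2


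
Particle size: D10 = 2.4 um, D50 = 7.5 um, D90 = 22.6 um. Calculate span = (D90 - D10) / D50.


Span = (22.6 - 2.4) / 7.5 = 20.2 / 7.5 = 2.693

2.693


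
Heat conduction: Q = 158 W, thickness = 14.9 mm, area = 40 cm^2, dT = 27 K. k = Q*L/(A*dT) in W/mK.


k = 158*14.9/1000/(40/10000*27) = 21.8 W/mK

21.8


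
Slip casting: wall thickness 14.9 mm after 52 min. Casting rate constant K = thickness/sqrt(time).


K = 14.9 / sqrt(52) = 14.9 / 7.2111 = 2.066 mm/min^0.5

2.066


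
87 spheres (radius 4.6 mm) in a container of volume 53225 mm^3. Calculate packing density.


V_sphere = 4/3*pi*4.6^3 = 407.7201 mm^3
Total V = 87*407.7201 = 35471.6487 mm^3
PD = 35471.6487 / 53225 = 0.666

0.666


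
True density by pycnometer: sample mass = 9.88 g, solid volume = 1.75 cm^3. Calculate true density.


TD = 9.88 / 1.75 = 5.646 g/cm^3

5.646


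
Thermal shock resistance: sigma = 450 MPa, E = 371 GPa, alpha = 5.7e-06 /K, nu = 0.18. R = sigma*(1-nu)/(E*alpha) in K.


R = 450*(1-0.18)/(371*1000*5.7e-06) = 174 K

174


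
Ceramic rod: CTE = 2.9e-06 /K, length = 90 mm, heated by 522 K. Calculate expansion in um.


dL = 2.9e-06 * 90 * 522 * 1000 = 136.242 um

136.242


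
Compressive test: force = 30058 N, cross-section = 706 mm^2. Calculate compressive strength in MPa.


CS = 30058 / 706 = 42.6 MPa

42.6


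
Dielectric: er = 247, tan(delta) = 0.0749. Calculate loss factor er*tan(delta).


Loss = 247 * 0.0749 = 18.5

18.5


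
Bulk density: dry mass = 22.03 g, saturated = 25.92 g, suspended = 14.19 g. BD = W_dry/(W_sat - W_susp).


BD = 22.03 / (25.92 - 14.19) = 22.03 / 11.73 = 1.878 g/cm^3

1.878


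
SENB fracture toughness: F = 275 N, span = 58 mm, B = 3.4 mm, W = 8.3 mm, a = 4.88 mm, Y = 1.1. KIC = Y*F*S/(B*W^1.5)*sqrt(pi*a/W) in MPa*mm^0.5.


KIC = 1.1*275*58/(3.4*8.3^1.5)*sqrt(pi*4.88/8.3) = 293.29

293.29


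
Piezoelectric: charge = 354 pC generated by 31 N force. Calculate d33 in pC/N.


d33 = 354 / 31 = 11.4 pC/N

11.4


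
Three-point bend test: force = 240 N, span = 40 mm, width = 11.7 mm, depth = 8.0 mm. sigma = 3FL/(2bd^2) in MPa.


sigma = 3*240*40/(2*11.7*8.0^2) = 19.2 MPa

19.2


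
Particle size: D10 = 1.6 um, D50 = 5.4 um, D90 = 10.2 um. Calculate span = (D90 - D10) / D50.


Span = (10.2 - 1.6) / 5.4 = 8.6 / 5.4 = 1.593

1.593


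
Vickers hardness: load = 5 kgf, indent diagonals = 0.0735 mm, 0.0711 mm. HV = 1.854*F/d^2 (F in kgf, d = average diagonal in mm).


d_avg = (0.0735+0.0711)/2 = 0.0723 mm
HV = 1.854*5/0.0723^2 = 1773

1773


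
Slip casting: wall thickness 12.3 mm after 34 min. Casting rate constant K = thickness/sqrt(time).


K = 12.3 / sqrt(34) = 12.3 / 5.831 = 2.109 mm/min^0.5

2.109


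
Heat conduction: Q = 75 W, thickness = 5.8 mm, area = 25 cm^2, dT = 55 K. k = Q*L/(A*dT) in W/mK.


k = 75*5.8/1000/(25/10000*55) = 3.16 W/mK

3.16


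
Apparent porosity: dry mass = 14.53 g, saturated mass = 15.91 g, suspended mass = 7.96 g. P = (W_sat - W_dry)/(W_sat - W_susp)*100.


P = (15.91 - 14.53) / (15.91 - 7.96) * 100 = 1.38 / 7.95 * 100 = 17.4%

17.4


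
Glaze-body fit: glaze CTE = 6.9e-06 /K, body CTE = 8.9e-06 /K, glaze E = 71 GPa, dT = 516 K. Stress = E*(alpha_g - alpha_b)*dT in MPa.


Stress = 71*1000*(6.9e-06 - 8.9e-06)*516 = -73.3 MPa

-73.3


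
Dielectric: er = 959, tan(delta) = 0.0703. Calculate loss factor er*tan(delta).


Loss = 959 * 0.0703 = 67.418

67.418


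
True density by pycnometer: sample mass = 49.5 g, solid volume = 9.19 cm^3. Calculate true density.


TD = 49.5 / 9.19 = 5.386 g/cm^3

5.386


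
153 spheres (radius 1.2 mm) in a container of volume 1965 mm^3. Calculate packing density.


V_sphere = 4/3*pi*1.2^3 = 7.2382 mm^3
Total V = 153*7.2382 = 1107.4446 mm^3
PD = 1107.4446 / 1965 = 0.564

0.564


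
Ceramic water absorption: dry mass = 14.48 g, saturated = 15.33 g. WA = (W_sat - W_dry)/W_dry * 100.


WA = (15.33 - 14.48) / 14.48 * 100 = 5.87%

5.87


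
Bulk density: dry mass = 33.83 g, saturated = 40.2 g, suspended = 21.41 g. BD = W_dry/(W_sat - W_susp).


BD = 33.83 / (40.2 - 21.41) = 33.83 / 18.79 = 1.8 g/cm^3

1.8


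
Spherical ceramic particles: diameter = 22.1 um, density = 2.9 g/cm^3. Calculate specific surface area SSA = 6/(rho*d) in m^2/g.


SSA = 6 / (2.9 * 22.1) = 0.094 m^2/g

0.094


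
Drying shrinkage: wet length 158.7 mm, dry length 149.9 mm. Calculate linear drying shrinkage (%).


DS = (158.7 - 149.9) / 158.7 * 100 = 5.55%

5.55


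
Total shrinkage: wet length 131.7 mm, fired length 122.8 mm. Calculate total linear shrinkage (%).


TS = (131.7 - 122.8) / 131.7 * 100 = 6.76%

6.76


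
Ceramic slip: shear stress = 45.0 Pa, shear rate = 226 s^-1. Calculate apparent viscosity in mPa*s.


eta = tau/gamma * 1000 = 45.0/226 * 1000 = 199.1 mPa*s

199.1


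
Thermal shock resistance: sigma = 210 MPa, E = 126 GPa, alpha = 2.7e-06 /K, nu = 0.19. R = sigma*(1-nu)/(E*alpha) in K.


R = 210*(1-0.19)/(126*1000*2.7e-06) = 500 K

500


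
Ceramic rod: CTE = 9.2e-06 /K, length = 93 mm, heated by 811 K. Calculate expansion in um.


dL = 9.2e-06 * 93 * 811 * 1000 = 693.892 um

693.892


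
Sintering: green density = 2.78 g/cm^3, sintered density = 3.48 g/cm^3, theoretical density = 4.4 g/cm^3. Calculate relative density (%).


Relative = 3.48 / 4.4 * 100 = 79.1%

79.1


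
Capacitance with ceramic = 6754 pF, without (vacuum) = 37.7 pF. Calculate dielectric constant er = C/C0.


er = 6754 / 37.7 = 179.15

179.15


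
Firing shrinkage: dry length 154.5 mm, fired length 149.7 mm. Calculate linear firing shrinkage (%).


FS = (154.5 - 149.7) / 154.5 * 100 = 3.11%

3.11


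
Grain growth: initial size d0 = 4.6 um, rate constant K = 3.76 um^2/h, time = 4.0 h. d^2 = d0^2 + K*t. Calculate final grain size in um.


d^2 = 4.6^2 + 3.76*4.0 = 36.2
d = sqrt(36.2) = 6.02 um

6.02


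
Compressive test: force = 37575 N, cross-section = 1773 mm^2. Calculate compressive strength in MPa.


CS = 37575 / 1773 = 21.2 MPa

21.2


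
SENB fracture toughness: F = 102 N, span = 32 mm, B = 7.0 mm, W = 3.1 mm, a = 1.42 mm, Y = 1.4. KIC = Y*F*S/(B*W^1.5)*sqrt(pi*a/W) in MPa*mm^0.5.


KIC = 1.4*102*32/(7.0*3.1^1.5)*sqrt(pi*1.42/3.1) = 143.47

143.47


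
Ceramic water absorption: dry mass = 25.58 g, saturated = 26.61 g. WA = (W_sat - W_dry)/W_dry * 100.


WA = (26.61 - 25.58) / 25.58 * 100 = 4.03%

4.03


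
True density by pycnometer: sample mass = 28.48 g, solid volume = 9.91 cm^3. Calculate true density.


TD = 28.48 / 9.91 = 2.874 g/cm^3

2.874


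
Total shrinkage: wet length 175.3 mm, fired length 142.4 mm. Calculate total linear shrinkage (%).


TS = (175.3 - 142.4) / 175.3 * 100 = 18.77%

18.77


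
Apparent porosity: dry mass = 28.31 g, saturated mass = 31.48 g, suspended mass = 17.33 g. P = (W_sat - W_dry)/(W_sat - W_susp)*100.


P = (31.48 - 28.31) / (31.48 - 17.33) * 100 = 3.17 / 14.15 * 100 = 22.4%

22.4


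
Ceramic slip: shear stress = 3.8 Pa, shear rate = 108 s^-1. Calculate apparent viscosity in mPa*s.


eta = tau/gamma * 1000 = 3.8/108 * 1000 = 35.2 mPa*s

35.2


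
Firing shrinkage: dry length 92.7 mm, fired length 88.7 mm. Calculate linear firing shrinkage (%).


FS = (92.7 - 88.7) / 92.7 * 100 = 4.31%

4.31


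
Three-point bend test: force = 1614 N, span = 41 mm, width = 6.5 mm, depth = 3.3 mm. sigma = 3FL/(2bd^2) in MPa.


sigma = 3*1614*41/(2*6.5*3.3^2) = 1402.3 MPa

1402.3


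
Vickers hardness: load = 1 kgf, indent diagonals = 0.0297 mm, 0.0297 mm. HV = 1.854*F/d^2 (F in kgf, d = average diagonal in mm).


d_avg = (0.0297+0.0297)/2 = 0.0297 mm
HV = 1.854*1/0.0297^2 = 2102

2102


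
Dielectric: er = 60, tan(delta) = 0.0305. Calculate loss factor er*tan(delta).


Loss = 60 * 0.0305 = 1.83

1.83


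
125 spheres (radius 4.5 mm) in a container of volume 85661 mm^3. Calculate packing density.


V_sphere = 4/3*pi*4.5^3 = 381.7035 mm^3
Total V = 125*381.7035 = 47712.9375 mm^3
PD = 47712.9375 / 85661 = 0.557

0.557


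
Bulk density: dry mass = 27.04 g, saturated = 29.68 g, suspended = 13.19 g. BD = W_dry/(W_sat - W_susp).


BD = 27.04 / (29.68 - 13.19) = 27.04 / 16.49 = 1.64 g/cm^3

1.64


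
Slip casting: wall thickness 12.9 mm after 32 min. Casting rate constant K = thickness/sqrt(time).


K = 12.9 / sqrt(32) = 12.9 / 5.6569 = 2.28 mm/min^0.5

2.28


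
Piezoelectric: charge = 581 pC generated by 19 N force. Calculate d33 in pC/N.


d33 = 581 / 19 = 30.6 pC/N

30.6


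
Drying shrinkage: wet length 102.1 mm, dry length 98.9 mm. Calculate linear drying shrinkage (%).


DS = (102.1 - 98.9) / 102.1 * 100 = 3.13%

3.13


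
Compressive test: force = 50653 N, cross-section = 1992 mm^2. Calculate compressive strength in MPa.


CS = 50653 / 1992 = 25.4 MPa

25.4


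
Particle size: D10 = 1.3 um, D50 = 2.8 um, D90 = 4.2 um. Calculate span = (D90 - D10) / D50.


Span = (4.2 - 1.3) / 2.8 = 2.9 / 2.8 = 1.036

1.036


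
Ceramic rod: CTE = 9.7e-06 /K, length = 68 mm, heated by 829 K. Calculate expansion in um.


dL = 9.7e-06 * 68 * 829 * 1000 = 546.808 um

546.808


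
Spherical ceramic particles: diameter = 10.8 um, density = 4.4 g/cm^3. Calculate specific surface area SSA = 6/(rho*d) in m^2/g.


SSA = 6 / (4.4 * 10.8) = 0.126 m^2/g

0.126


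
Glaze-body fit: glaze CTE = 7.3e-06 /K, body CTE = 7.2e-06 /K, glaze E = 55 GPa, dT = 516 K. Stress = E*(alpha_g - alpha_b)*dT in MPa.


Stress = 55*1000*(7.3e-06 - 7.2e-06)*516 = 2.8 MPa

2.8


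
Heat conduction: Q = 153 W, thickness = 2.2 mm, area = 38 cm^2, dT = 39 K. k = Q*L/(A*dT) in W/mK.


k = 153*2.2/1000/(38/10000*39) = 2.27 W/mK

2.27


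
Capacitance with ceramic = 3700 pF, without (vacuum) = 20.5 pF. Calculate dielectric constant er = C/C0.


er = 3700 / 20.5 = 180.49

180.49


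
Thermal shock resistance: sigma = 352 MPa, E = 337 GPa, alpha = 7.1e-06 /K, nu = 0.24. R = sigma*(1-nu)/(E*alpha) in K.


R = 352*(1-0.24)/(337*1000*7.1e-06) = 112 K

112


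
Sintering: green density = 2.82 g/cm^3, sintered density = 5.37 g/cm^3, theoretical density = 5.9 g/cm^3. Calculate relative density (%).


Relative = 5.37 / 5.9 * 100 = 91.0%

91.0


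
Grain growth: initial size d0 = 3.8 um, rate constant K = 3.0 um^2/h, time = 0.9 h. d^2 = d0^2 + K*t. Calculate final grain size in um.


d^2 = 3.8^2 + 3.0*0.9 = 17.14
d = sqrt(17.14) = 4.14 um

4.14


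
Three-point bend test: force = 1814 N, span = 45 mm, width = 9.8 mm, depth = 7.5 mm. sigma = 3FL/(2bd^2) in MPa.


sigma = 3*1814*45/(2*9.8*7.5^2) = 222.1 MPa

222.1


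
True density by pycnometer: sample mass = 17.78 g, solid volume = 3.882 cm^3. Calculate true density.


TD = 17.78 / 3.882 = 4.58 g/cm^3

4.58


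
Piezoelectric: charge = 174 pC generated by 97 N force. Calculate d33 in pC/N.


d33 = 174 / 97 = 1.8 pC/N

1.8


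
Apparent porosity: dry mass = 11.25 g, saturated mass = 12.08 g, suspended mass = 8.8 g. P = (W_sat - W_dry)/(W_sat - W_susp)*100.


P = (12.08 - 11.25) / (12.08 - 8.8) * 100 = 0.83 / 3.28 * 100 = 25.3%

25.3


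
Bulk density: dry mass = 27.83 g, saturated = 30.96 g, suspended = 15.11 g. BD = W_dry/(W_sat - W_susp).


BD = 27.83 / (30.96 - 15.11) = 27.83 / 15.85 = 1.756 g/cm^3

1.756


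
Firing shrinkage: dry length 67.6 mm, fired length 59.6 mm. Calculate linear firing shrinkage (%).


FS = (67.6 - 59.6) / 67.6 * 100 = 11.83%

11.83


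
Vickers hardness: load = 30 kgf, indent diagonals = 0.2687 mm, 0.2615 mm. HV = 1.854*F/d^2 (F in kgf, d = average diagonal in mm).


d_avg = (0.2687+0.2615)/2 = 0.2651 mm
HV = 1.854*30/0.2651^2 = 791

791


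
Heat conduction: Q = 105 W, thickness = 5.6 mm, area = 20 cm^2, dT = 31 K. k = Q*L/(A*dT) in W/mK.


k = 105*5.6/1000/(20/10000*31) = 9.48 W/mK

9.48


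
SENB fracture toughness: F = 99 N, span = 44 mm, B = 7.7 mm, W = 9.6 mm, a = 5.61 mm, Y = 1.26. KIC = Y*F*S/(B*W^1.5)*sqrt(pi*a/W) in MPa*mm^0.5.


KIC = 1.26*99*44/(7.7*9.6^1.5)*sqrt(pi*5.61/9.6) = 32.47

32.47


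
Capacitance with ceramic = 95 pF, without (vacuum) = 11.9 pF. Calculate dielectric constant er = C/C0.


er = 95 / 11.9 = 7.98

7.98


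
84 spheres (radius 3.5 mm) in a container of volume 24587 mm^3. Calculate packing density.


V_sphere = 4/3*pi*3.5^3 = 179.5944 mm^3
Total V = 84*179.5944 = 15085.9296 mm^3
PD = 15085.9296 / 24587 = 0.614

0.614


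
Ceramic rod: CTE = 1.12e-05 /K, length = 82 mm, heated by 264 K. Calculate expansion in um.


dL = 1.12e-05 * 82 * 264 * 1000 = 242.458 um

242.458


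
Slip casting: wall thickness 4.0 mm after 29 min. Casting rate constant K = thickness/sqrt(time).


K = 4.0 / sqrt(29) = 4.0 / 5.3852 = 0.743 mm/min^0.5

0.743


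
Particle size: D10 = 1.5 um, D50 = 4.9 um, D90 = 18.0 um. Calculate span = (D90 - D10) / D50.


Span = (18.0 - 1.5) / 4.9 = 16.5 / 4.9 = 3.367

3.367


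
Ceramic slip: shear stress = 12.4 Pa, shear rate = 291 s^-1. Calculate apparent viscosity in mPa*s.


eta = tau/gamma * 1000 = 12.4/291 * 1000 = 42.6 mPa*s

42.6


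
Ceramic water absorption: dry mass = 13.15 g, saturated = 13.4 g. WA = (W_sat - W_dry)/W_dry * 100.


WA = (13.4 - 13.15) / 13.15 * 100 = 1.9%

1.9


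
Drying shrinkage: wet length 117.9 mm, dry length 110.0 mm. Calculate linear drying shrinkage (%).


DS = (117.9 - 110.0) / 117.9 * 100 = 6.7%

6.7


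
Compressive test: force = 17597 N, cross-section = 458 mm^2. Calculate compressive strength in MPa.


CS = 17597 / 458 = 38.4 MPa

38.4


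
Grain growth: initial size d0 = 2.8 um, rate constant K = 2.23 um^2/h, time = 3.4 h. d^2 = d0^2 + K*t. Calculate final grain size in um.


d^2 = 2.8^2 + 2.23*3.4 = 15.422
d = sqrt(15.422) = 3.93 um

3.93


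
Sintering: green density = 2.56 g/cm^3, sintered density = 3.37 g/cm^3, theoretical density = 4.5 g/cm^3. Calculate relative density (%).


Relative = 3.37 / 4.5 * 100 = 74.9%

74.9


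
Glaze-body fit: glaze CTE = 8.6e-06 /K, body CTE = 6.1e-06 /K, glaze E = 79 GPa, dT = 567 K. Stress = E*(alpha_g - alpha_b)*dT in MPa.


Stress = 79*1000*(8.6e-06 - 6.1e-06)*567 = 112.0 MPa

112.0


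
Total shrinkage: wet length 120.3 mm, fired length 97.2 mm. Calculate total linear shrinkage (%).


TS = (120.3 - 97.2) / 120.3 * 100 = 19.2%

19.2
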